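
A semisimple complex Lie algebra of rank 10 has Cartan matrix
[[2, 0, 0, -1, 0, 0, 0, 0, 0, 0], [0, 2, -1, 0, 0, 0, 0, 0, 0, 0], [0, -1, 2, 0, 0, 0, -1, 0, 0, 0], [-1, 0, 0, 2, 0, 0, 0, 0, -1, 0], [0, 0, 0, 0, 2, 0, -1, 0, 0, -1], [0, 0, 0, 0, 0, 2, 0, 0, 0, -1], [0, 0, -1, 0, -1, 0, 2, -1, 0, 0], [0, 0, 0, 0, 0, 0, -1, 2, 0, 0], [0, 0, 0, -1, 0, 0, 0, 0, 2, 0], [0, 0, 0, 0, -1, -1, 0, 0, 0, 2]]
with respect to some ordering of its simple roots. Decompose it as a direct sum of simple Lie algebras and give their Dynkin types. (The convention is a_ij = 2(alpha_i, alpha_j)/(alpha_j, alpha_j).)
The diagram associated to this matrix has two connected components: the simple roots {alpha_1, alpha_4, alpha_9} form a chain of 3 nodes with single edges (A_3), and {alpha_2, alpha_3, alpha_5, alpha_6, alpha_7, alpha_8, alpha_10} form a chain of 6 nodes with one extra node attached to the third node from one end (E_7). A semisimple Lie algebra decomposes uniquely as the direct sum of simple ideals, one per connected component of its Dynkin diagram, so g ≅ A_3 ⊕ E_7 (dimension 15 + 133 = 148).

type A_3 ⊕ type E_7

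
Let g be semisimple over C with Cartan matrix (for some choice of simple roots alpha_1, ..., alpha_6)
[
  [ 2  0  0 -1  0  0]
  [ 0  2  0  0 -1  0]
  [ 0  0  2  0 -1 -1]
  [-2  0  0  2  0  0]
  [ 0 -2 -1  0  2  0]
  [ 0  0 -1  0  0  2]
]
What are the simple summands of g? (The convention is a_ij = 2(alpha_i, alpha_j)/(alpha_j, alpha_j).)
The diagram associated to this matrix has two connected components: the simple roots {alpha_1, alpha_4} form a chain of 2 nodes with a double edge at one end; the terminal node there is the unique short simple root (B_2), and {alpha_2, alpha_3, alpha_5, alpha_6} form a chain of 4 nodes with a double edge at one end; the terminal node there is the unique short simple root (B_4). A semisimple Lie algebra decomposes uniquely as the direct sum of simple ideals, one per connected component of its Dynkin diagram, so g ≅ B_2 ⊕ B_4 (dimension 10 + 36 = 46).

B_2 (so(5)) + B_4 (so(9))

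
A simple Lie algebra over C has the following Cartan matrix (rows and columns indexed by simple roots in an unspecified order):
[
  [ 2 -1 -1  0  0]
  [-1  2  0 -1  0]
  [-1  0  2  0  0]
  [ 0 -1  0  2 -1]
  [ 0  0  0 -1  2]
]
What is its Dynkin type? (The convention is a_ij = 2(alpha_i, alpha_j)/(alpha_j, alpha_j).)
A5

The matrix has rank 5 with 2's on the diagonal. Reading the off-diagonal entries as Dynkin edges (a single edge where a_ij = a_ji = -1; a double or triple edge where a_ij * a_ji = 2 or 3), the diagram is a chain of 5 nodes with single edges (A_5). One simple-root ordering that puts it in standard form is (alpha_5, alpha_4, alpha_2, alpha_1, alpha_3). So the algebra is type A_5, i.e. sl(6).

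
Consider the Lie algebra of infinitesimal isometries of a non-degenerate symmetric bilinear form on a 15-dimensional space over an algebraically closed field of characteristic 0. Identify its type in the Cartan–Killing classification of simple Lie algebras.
This is so(15) with 15 odd, which has dimension 15(15-1)/2 = 105 and rank (15-1)/2 = 7. In the classification of classical Lie algebras, the orthogonal algebra so(2n+1) in an odd number of variables has type B_n; here n = 7, so the Dynkin diagram is a chain of 7 nodes with a double edge at one end; the terminal node there is the unique short simple root (B_7). Hence the type is B_7.

B7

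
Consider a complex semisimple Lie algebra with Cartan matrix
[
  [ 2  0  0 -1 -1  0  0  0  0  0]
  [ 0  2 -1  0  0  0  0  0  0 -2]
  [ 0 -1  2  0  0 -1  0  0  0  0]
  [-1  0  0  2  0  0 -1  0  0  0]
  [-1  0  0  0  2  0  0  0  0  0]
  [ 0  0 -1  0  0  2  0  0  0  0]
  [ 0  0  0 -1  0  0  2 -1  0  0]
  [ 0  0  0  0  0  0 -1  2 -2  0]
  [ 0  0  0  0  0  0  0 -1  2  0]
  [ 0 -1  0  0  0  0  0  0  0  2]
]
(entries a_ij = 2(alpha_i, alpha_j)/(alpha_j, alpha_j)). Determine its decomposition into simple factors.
The diagram associated to this matrix has two connected components: the simple roots {alpha_2, alpha_3, alpha_6, alpha_10} form a chain of 4 nodes with a double edge at one end; the terminal node there is the unique short simple root (B_4), and {alpha_1, alpha_4, alpha_5, alpha_7, alpha_8, alpha_9} form a chain of 6 nodes with a double edge at one end; the terminal node there is the unique short simple root (B_6). A semisimple Lie algebra decomposes uniquely as the direct sum of simple ideals, one per connected component of its Dynkin diagram, so g ≅ B_4 ⊕ B_6 (dimension 36 + 78 = 114).

B_4 ⊕ B_6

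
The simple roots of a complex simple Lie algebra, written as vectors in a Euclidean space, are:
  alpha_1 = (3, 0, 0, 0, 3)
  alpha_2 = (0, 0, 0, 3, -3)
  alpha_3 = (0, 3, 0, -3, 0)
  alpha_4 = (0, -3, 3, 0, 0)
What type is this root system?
A_4 (sl(5))

Compute the Cartan integers a_ij = 2(alpha_i, alpha_j)/(alpha_j, alpha_j); the resulting 4x4 Cartan matrix is
[[2, -1, 0, 0], [-1, 2, -1, 0], [0, -1, 2, -1], [0, 0, -1, 2]].
All simple roots have the same length, so the diagram is simply laced. The associated Dynkin diagram is a chain of 4 nodes with single edges (A_4), so the type is A_4 (the algebra sl(5)).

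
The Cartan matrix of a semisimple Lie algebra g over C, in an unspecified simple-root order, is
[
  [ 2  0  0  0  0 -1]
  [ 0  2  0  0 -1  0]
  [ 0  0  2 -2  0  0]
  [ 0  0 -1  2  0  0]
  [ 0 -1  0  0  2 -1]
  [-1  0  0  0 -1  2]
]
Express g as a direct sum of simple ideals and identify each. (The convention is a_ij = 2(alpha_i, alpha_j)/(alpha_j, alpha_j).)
A4 + B2

The diagram associated to this matrix has two connected components: the simple roots {alpha_1, alpha_2, alpha_5, alpha_6} form a chain of 4 nodes with single edges (A_4), and {alpha_3, alpha_4} form a chain of 2 nodes with a double edge at one end; the terminal node there is the unique short simple root (B_2). A semisimple Lie algebra decomposes uniquely as the direct sum of simple ideals, one per connected component of its Dynkin diagram, so g ≅ A_4 ⊕ B_2 (dimension 24 + 10 = 34).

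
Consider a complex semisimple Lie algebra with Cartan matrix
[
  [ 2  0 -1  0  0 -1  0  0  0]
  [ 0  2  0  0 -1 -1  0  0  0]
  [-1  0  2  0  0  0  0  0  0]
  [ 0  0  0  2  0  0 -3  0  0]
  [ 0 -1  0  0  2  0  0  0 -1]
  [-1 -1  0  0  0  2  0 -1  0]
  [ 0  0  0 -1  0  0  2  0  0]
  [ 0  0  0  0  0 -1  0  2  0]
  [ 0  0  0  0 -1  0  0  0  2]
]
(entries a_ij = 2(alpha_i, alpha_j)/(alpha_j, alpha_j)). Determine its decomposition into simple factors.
E7 + G2

The diagram associated to this matrix has two connected components: the simple roots {alpha_1, alpha_2, alpha_3, alpha_5, alpha_6, alpha_8, alpha_9} form a chain of 6 nodes with one extra node attached to the third node from one end (E_7), and {alpha_4, alpha_7} form two nodes joined by a triple edge (G_2). A semisimple Lie algebra decomposes uniquely as the direct sum of simple ideals, one per connected component of its Dynkin diagram, so g ≅ E_7 ⊕ G_2 (dimension 133 + 14 = 147).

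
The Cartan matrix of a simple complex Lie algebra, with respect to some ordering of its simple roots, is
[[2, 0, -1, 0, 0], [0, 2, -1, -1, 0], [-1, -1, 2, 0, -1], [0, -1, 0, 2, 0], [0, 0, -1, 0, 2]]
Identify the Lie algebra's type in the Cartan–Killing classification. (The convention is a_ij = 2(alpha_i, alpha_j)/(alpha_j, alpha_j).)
D_5 (so(10))

The matrix has rank 5 with 2's on the diagonal. Reading the off-diagonal entries as Dynkin edges (a single edge where a_ij = a_ji = -1; a double or triple edge where a_ij * a_ji = 2 or 3), the diagram is a chain of 3 nodes with a fork of two nodes at one end (D_5). One simple-root ordering that puts it in standard form is (alpha_4, alpha_2, alpha_3, alpha_1, alpha_5). So the algebra is type D_5, i.e. so(10).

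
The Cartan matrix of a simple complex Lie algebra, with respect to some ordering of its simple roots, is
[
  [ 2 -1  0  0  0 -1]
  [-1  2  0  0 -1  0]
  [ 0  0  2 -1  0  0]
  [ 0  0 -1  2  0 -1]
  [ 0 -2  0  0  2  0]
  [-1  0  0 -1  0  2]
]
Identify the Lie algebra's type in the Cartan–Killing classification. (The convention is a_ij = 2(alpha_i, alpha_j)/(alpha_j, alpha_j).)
C6

The matrix has rank 6 with 2's on the diagonal. Reading the off-diagonal entries as Dynkin edges (a single edge where a_ij = a_ji = -1; a double or triple edge where a_ij * a_ji = 2 or 3), the diagram is a chain of 6 nodes with a double edge at one end; the terminal node there is the unique long simple root (C_6). One simple-root ordering that puts it in standard form is (alpha_3, alpha_4, alpha_6, alpha_1, alpha_2, alpha_5). So the algebra is type C_6, i.e. sp(12).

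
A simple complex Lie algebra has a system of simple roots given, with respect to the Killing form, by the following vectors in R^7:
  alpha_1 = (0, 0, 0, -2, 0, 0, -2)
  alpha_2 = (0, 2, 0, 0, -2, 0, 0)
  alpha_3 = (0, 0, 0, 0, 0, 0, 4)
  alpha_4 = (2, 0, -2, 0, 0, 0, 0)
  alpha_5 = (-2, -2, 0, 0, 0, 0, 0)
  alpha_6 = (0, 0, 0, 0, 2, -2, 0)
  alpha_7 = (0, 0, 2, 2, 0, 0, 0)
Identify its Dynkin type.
C7

Compute the Cartan integers a_ij = 2(alpha_i, alpha_j)/(alpha_j, alpha_j); the resulting 7x7 Cartan matrix is
[[2, 0, -1, 0, 0, 0, -1], [0, 2, 0, 0, -1, -1, 0], [-2, 0, 2, 0, 0, 0, 0], [0, 0, 0, 2, -1, 0, -1], [0, -1, 0, -1, 2, 0, 0], [0, -1, 0, 0, 0, 2, 0], [-1, 0, 0, -1, 0, 0, 2]].
The roots have two lengths (squared-length ratio 2:1); the short ones are alpha_{1,2,4,5,6,7}. The associated Dynkin diagram is a chain of 7 nodes with a double edge at one end; the terminal node there is the unique long simple root (C_7), so the type is C_7 (the algebra sp(14)).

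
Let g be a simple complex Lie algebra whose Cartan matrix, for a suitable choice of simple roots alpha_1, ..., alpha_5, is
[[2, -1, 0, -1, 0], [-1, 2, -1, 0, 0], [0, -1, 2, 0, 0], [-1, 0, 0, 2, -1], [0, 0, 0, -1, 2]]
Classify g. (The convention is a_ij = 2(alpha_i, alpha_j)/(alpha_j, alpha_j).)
A5

The matrix has rank 5 with 2's on the diagonal. Reading the off-diagonal entries as Dynkin edges (a single edge where a_ij = a_ji = -1; a double or triple edge where a_ij * a_ji = 2 or 3), the diagram is a chain of 5 nodes with single edges (A_5). One simple-root ordering that puts it in standard form is (alpha_5, alpha_4, alpha_1, alpha_2, alpha_3). So the algebra is type A_5, i.e. sl(6).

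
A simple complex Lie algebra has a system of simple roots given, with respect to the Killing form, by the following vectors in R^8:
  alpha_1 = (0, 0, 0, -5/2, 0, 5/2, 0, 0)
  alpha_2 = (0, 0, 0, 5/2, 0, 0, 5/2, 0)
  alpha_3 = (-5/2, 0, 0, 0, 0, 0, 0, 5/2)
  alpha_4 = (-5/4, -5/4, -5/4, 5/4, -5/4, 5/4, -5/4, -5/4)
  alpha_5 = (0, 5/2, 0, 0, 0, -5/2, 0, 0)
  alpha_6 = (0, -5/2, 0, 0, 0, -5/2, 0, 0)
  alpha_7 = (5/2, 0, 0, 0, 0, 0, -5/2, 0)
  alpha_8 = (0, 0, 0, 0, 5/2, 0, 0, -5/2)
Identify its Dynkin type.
type E_8

Compute the Cartan integers a_ij = 2(alpha_i, alpha_j)/(alpha_j, alpha_j); the resulting 8x8 Cartan matrix is
[[2, -1, 0, 0, -1, -1, 0, 0], [-1, 2, 0, 0, 0, 0, -1, 0], [0, 0, 2, 0, 0, 0, -1, -1], [0, 0, 0, 2, -1, 0, 0, 0], [-1, 0, 0, -1, 2, 0, 0, 0], [-1, 0, 0, 0, 0, 2, 0, 0], [0, -1, -1, 0, 0, 0, 2, 0], [0, 0, -1, 0, 0, 0, 0, 2]].
All simple roots have the same length, so the diagram is simply laced. The associated Dynkin diagram is a chain of 7 nodes with one extra node attached to the third node from one end (E_8), so the type is E_8.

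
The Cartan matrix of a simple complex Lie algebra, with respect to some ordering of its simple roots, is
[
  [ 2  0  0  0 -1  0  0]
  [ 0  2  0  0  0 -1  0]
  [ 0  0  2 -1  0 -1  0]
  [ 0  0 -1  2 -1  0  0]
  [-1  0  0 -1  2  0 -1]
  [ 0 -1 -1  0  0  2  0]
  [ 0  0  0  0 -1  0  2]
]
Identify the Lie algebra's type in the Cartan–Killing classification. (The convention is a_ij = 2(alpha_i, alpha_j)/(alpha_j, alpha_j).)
The matrix has rank 7 with 2's on the diagonal. Reading the off-diagonal entries as Dynkin edges (a single edge where a_ij = a_ji = -1; a double or triple edge where a_ij * a_ji = 2 or 3), the diagram is a chain of 5 nodes with a fork of two nodes at one end (D_7). One simple-root ordering that puts it in standard form is (alpha_2, alpha_6, alpha_3, alpha_4, alpha_5, alpha_7, alpha_1). So the algebra is type D_7, i.e. so(14).

D_7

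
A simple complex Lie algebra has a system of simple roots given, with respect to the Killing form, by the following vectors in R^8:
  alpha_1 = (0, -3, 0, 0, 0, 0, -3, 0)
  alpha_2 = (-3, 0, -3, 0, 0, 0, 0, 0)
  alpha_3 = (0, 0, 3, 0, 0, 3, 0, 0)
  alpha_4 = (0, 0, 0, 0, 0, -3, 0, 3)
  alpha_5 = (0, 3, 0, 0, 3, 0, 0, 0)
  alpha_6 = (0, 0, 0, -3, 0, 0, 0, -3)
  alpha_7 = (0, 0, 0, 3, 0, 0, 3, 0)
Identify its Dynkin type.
Compute the Cartan integers a_ij = 2(alpha_i, alpha_j)/(alpha_j, alpha_j); the resulting 7x7 Cartan matrix is
[[2, 0, 0, 0, -1, 0, -1], [0, 2, -1, 0, 0, 0, 0], [0, -1, 2, -1, 0, 0, 0], [0, 0, -1, 2, 0, -1, 0], [-1, 0, 0, 0, 2, 0, 0], [0, 0, 0, -1, 0, 2, -1], [-1, 0, 0, 0, 0, -1, 2]].
All simple roots have the same length, so the diagram is simply laced. The associated Dynkin diagram is a chain of 7 nodes with single edges (A_7), so the type is A_7 (the algebra sl(8)).

type A_7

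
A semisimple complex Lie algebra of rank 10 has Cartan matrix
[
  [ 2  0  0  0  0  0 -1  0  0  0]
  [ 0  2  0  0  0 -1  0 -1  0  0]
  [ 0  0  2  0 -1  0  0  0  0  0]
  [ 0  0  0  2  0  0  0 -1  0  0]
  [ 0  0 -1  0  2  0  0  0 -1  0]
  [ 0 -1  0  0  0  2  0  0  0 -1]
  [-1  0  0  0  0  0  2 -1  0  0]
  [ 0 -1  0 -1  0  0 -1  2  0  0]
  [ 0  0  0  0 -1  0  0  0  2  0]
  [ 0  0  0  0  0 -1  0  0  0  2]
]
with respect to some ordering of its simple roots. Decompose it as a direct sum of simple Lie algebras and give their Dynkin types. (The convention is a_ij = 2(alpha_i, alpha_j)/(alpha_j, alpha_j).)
The diagram associated to this matrix has two connected components: the simple roots {alpha_3, alpha_5, alpha_9} form a chain of 3 nodes with single edges (A_3), and {alpha_1, alpha_2, alpha_4, alpha_6, alpha_7, alpha_8, alpha_10} form a chain of 6 nodes with one extra node attached to the third node from one end (E_7). A semisimple Lie algebra decomposes uniquely as the direct sum of simple ideals, one per connected component of its Dynkin diagram, so g ≅ A_3 ⊕ E_7 (dimension 15 + 133 = 148).

A3 + E7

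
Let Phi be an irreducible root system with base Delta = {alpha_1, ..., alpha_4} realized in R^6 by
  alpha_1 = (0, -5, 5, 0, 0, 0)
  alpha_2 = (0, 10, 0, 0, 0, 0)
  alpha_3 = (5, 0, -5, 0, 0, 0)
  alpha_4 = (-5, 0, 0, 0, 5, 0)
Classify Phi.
Compute the Cartan integers a_ij = 2(alpha_i, alpha_j)/(alpha_j, alpha_j); the resulting 4x4 Cartan matrix is
[[2, -1, -1, 0], [-2, 2, 0, 0], [-1, 0, 2, -1], [0, 0, -1, 2]].
The roots have two lengths (squared-length ratio 2:1); the short ones are alpha_{1,3,4}. The associated Dynkin diagram is a chain of 4 nodes with a double edge at one end; the terminal node there is the unique long simple root (C_4), so the type is C_4 (the algebra sp(8)).

C4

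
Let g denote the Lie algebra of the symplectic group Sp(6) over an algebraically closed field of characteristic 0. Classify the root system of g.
This is sp(6), which has dimension 6(6+1)/2 = 21 and rank 6/2 = 3. In the classification of classical Lie algebras, the symplectic algebra sp(2n) has type C_n; here n = 3, so the Dynkin diagram is a chain of 3 nodes with a double edge at one end; the terminal node there is the unique long simple root (C_3). Hence the type is C_3.

C_3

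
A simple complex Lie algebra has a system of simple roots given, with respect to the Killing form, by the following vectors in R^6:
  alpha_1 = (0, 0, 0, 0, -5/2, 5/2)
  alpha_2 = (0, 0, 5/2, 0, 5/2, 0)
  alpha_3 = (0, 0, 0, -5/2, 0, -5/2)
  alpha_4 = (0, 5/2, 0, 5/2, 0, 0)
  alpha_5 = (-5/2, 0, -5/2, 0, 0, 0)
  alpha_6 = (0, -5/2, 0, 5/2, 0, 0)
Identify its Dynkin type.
type D_6

Compute the Cartan integers a_ij = 2(alpha_i, alpha_j)/(alpha_j, alpha_j); the resulting 6x6 Cartan matrix is
[[2, -1, -1, 0, 0, 0], [-1, 2, 0, 0, -1, 0], [-1, 0, 2, -1, 0, -1], [0, 0, -1, 2, 0, 0], [0, -1, 0, 0, 2, 0], [0, 0, -1, 0, 0, 2]].
All simple roots have the same length, so the diagram is simply laced. The associated Dynkin diagram is a chain of 4 nodes with a fork of two nodes at one end (D_6), so the type is D_6 (the algebra so(12)).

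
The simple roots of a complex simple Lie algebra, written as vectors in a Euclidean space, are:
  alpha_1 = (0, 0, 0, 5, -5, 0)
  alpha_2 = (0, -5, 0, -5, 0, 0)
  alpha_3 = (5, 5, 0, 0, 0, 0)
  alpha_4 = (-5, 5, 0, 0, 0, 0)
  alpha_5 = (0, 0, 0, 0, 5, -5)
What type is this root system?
Compute the Cartan integers a_ij = 2(alpha_i, alpha_j)/(alpha_j, alpha_j); the resulting 5x5 Cartan matrix is
[[2, -1, 0, 0, -1], [-1, 2, -1, -1, 0], [0, -1, 2, 0, 0], [0, -1, 0, 2, 0], [-1, 0, 0, 0, 2]].
All simple roots have the same length, so the diagram is simply laced. The associated Dynkin diagram is a chain of 3 nodes with a fork of two nodes at one end (D_5), so the type is D_5 (the algebra so(10)).

D_5 (so(10))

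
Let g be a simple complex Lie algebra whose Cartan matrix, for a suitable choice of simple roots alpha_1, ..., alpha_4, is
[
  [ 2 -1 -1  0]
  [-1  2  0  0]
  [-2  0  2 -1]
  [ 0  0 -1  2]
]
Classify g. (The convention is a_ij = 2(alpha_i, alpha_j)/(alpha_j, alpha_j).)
F_4

The matrix has rank 4 with 2's on the diagonal. Reading the off-diagonal entries as Dynkin edges (a single edge where a_ij = a_ji = -1; a double or triple edge where a_ij * a_ji = 2 or 3), the diagram is a chain of 4 nodes with a double edge between the middle two (F_4). One simple-root ordering that puts it in standard form is (alpha_4, alpha_3, alpha_1, alpha_2). So the algebra is type F_4.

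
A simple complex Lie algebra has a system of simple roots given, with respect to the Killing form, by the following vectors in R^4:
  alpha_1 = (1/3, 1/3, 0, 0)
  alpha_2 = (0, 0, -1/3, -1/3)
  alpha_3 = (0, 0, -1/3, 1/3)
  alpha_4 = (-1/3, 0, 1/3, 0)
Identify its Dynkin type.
D_4

Compute the Cartan integers a_ij = 2(alpha_i, alpha_j)/(alpha_j, alpha_j); the resulting 4x4 Cartan matrix is
[[2, 0, 0, -1], [0, 2, 0, -1], [0, 0, 2, -1], [-1, -1, -1, 2]].
All simple roots have the same length, so the diagram is simply laced. The associated Dynkin diagram is a chain of 2 nodes with a fork of two nodes at one end (D_4), so the type is D_4 (the algebra so(8)).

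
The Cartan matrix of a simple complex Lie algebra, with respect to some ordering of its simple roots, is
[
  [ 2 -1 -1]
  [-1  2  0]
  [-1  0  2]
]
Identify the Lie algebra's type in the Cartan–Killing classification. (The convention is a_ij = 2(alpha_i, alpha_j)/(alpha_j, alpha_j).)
The matrix has rank 3 with 2's on the diagonal. Reading the off-diagonal entries as Dynkin edges (a single edge where a_ij = a_ji = -1; a double or triple edge where a_ij * a_ji = 2 or 3), the diagram is a chain of 3 nodes with single edges (A_3). One simple-root ordering that puts it in standard form is (alpha_2, alpha_1, alpha_3). So the algebra is type A_3, i.e. sl(4).

type A_3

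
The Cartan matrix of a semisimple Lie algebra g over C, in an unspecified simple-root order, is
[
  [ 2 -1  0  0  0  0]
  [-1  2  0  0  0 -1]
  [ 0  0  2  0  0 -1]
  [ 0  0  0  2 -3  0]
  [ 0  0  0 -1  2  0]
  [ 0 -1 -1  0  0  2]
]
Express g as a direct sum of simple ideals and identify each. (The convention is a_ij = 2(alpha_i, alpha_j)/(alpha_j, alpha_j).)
A_4 ⊕ G_2

The diagram associated to this matrix has two connected components: the simple roots {alpha_1, alpha_2, alpha_3, alpha_6} form a chain of 4 nodes with single edges (A_4), and {alpha_4, alpha_5} form two nodes joined by a triple edge (G_2). A semisimple Lie algebra decomposes uniquely as the direct sum of simple ideals, one per connected component of its Dynkin diagram, so g ≅ A_4 ⊕ G_2 (dimension 24 + 14 = 38).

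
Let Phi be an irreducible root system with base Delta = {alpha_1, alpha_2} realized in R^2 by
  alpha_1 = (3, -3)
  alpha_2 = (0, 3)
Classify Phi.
B2

Compute the Cartan integers a_ij = 2(alpha_i, alpha_j)/(alpha_j, alpha_j); the resulting 2x2 Cartan matrix is
[[2, -2], [-1, 2]].
The roots have two lengths (squared-length ratio 2:1); the short ones are alpha_{2}. The associated Dynkin diagram is a chain of 2 nodes with a double edge at one end; the terminal node there is the unique short simple root (B_2), so the type is B_2 (the algebra so(5)).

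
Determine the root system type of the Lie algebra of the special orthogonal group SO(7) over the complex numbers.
B3

This is so(7) with 7 odd, which has dimension 7(7-1)/2 = 21 and rank (7-1)/2 = 3. In the classification of classical Lie algebras, the orthogonal algebra so(2n+1) in an odd number of variables has type B_n; here n = 3, so the Dynkin diagram is a chain of 3 nodes with a double edge at one end; the terminal node there is the unique short simple root (B_3). Hence the type is B_3.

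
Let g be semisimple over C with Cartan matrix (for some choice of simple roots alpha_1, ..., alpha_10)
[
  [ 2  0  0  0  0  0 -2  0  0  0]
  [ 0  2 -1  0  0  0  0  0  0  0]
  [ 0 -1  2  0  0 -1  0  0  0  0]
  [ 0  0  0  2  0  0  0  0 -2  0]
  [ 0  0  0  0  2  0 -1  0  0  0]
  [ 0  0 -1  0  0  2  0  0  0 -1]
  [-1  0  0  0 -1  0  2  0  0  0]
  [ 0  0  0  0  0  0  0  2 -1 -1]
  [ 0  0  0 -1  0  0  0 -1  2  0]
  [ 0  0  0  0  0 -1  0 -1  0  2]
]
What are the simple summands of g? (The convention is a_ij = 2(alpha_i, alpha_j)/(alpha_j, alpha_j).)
The diagram associated to this matrix has two connected components: the simple roots {alpha_1, alpha_5, alpha_7} form a chain of 3 nodes with a double edge at one end; the terminal node there is the unique long simple root (C_3), and {alpha_2, alpha_3, alpha_4, alpha_6, alpha_8, alpha_9, alpha_10} form a chain of 7 nodes with a double edge at one end; the terminal node there is the unique long simple root (C_7). A semisimple Lie algebra decomposes uniquely as the direct sum of simple ideals, one per connected component of its Dynkin diagram, so g ≅ C_3 ⊕ C_7 (dimension 21 + 105 = 126).

C_3 + C_7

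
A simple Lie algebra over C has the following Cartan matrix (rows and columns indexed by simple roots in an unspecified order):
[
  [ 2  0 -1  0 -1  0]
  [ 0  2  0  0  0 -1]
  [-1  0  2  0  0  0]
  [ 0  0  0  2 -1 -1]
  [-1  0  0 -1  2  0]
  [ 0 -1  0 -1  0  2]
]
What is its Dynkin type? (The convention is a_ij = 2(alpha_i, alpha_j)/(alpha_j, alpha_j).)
type A_6

The matrix has rank 6 with 2's on the diagonal. Reading the off-diagonal entries as Dynkin edges (a single edge where a_ij = a_ji = -1; a double or triple edge where a_ij * a_ji = 2 or 3), the diagram is a chain of 6 nodes with single edges (A_6). One simple-root ordering that puts it in standard form is (alpha_2, alpha_6, alpha_4, alpha_5, alpha_1, alpha_3). So the algebra is type A_6, i.e. sl(7).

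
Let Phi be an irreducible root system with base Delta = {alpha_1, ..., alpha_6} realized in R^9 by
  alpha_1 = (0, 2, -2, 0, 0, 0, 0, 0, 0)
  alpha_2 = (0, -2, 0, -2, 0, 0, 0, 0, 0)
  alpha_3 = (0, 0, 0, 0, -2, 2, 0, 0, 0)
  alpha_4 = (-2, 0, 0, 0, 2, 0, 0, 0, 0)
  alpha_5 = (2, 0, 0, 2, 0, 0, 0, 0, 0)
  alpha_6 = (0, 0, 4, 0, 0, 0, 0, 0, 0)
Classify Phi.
type C_6

Compute the Cartan integers a_ij = 2(alpha_i, alpha_j)/(alpha_j, alpha_j); the resulting 6x6 Cartan matrix is
[[2, -1, 0, 0, 0, -1], [-1, 2, 0, 0, -1, 0], [0, 0, 2, -1, 0, 0], [0, 0, -1, 2, -1, 0], [0, -1, 0, -1, 2, 0], [-2, 0, 0, 0, 0, 2]].
The roots have two lengths (squared-length ratio 2:1); the short ones are alpha_{1,2,3,4,5}. The associated Dynkin diagram is a chain of 6 nodes with a double edge at one end; the terminal node there is the unique long simple root (C_6), so the type is C_6 (the algebra sp(12)).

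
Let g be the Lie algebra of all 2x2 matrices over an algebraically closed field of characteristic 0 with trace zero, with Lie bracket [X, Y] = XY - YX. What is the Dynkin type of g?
This is sl(2), which has dimension 2^2 - 1 = 3 and rank 2 - 1 = 1 (a Cartan subalgebra is the diagonal traceless matrices). In the classification of classical Lie algebras, the special linear algebra sl(n+1) has type A_n; here n = 1, so the Dynkin diagram is a chain of 1 nodes with single edges (A_1). Hence the type is A_1.

type A_1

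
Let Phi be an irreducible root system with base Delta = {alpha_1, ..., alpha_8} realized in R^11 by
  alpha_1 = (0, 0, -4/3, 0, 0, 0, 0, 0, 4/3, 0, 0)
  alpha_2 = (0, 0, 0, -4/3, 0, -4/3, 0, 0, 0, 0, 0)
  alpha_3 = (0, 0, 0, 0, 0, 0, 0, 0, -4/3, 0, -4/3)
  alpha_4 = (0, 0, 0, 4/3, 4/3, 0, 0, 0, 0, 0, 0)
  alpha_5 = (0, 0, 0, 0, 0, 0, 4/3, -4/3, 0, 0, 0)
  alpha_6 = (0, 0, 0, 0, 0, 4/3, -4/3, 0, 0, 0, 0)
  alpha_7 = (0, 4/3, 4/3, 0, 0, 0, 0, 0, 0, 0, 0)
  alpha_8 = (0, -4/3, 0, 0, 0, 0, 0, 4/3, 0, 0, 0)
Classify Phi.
A_8

Compute the Cartan integers a_ij = 2(alpha_i, alpha_j)/(alpha_j, alpha_j); the resulting 8x8 Cartan matrix is
[[2, 0, -1, 0, 0, 0, -1, 0], [0, 2, 0, -1, 0, -1, 0, 0], [-1, 0, 2, 0, 0, 0, 0, 0], [0, -1, 0, 2, 0, 0, 0, 0], [0, 0, 0, 0, 2, -1, 0, -1], [0, -1, 0, 0, -1, 2, 0, 0], [-1, 0, 0, 0, 0, 0, 2, -1], [0, 0, 0, 0, -1, 0, -1, 2]].
All simple roots have the same length, so the diagram is simply laced. The associated Dynkin diagram is a chain of 8 nodes with single edges (A_8), so the type is A_8 (the algebra sl(9)).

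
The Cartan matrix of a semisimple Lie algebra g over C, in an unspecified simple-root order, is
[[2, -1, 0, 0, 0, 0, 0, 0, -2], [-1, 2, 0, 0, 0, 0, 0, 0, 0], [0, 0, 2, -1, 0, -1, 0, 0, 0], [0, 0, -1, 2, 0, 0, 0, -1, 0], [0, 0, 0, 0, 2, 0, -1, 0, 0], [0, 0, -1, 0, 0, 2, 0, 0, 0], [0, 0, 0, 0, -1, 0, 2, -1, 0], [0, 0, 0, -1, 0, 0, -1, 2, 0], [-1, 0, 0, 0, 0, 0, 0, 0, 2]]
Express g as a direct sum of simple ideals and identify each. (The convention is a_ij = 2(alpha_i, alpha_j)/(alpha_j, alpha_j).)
The diagram associated to this matrix has two connected components: the simple roots {alpha_3, alpha_4, alpha_5, alpha_6, alpha_7, alpha_8} form a chain of 6 nodes with single edges (A_6), and {alpha_1, alpha_2, alpha_9} form a chain of 3 nodes with a double edge at one end; the terminal node there is the unique short simple root (B_3). A semisimple Lie algebra decomposes uniquely as the direct sum of simple ideals, one per connected component of its Dynkin diagram, so g ≅ A_6 ⊕ B_3 (dimension 48 + 21 = 69).

A_6 + B_3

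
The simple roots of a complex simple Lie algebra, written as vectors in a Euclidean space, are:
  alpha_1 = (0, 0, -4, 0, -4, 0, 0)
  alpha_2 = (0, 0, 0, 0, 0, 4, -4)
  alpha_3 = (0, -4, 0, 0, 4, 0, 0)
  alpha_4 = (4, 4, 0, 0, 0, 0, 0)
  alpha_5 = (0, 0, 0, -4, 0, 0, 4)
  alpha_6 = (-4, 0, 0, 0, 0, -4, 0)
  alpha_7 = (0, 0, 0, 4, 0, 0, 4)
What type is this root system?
Compute the Cartan integers a_ij = 2(alpha_i, alpha_j)/(alpha_j, alpha_j); the resulting 7x7 Cartan matrix is
[[2, 0, -1, 0, 0, 0, 0], [0, 2, 0, 0, -1, -1, -1], [-1, 0, 2, -1, 0, 0, 0], [0, 0, -1, 2, 0, -1, 0], [0, -1, 0, 0, 2, 0, 0], [0, -1, 0, -1, 0, 2, 0], [0, -1, 0, 0, 0, 0, 2]].
All simple roots have the same length, so the diagram is simply laced. The associated Dynkin diagram is a chain of 5 nodes with a fork of two nodes at one end (D_7), so the type is D_7 (the algebra so(14)).

D_7 (so(14))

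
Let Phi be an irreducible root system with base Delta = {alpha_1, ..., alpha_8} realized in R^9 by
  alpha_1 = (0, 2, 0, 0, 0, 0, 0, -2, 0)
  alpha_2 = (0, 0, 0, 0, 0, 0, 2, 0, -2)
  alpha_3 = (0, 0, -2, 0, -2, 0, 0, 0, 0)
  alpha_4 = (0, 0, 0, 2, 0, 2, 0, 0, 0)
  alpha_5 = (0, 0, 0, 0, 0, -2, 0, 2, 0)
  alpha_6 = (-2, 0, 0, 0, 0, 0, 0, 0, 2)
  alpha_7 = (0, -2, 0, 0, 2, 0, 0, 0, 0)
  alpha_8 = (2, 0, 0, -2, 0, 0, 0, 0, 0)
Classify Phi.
Compute the Cartan integers a_ij = 2(alpha_i, alpha_j)/(alpha_j, alpha_j); the resulting 8x8 Cartan matrix is
[[2, 0, 0, 0, -1, 0, -1, 0], [0, 2, 0, 0, 0, -1, 0, 0], [0, 0, 2, 0, 0, 0, -1, 0], [0, 0, 0, 2, -1, 0, 0, -1], [-1, 0, 0, -1, 2, 0, 0, 0], [0, -1, 0, 0, 0, 2, 0, -1], [-1, 0, -1, 0, 0, 0, 2, 0], [0, 0, 0, -1, 0, -1, 0, 2]].
All simple roots have the same length, so the diagram is simply laced. The associated Dynkin diagram is a chain of 8 nodes with single edges (A_8), so the type is A_8 (the algebra sl(9)).

A_8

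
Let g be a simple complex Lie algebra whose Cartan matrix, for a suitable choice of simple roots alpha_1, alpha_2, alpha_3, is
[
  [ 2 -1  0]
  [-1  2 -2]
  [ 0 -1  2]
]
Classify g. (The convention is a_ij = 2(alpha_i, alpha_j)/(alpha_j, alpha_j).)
B3

The matrix has rank 3 with 2's on the diagonal. Reading the off-diagonal entries as Dynkin edges (a single edge where a_ij = a_ji = -1; a double or triple edge where a_ij * a_ji = 2 or 3), the diagram is a chain of 3 nodes with a double edge at one end; the terminal node there is the unique short simple root (B_3). One simple-root ordering that puts it in standard form is (alpha_1, alpha_2, alpha_3). So the algebra is type B_3, i.e. so(7).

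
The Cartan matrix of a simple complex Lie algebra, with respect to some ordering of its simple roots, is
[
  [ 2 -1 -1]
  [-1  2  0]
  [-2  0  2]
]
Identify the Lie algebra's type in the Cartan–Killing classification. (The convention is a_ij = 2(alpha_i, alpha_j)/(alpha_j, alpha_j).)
C_3

The matrix has rank 3 with 2's on the diagonal. Reading the off-diagonal entries as Dynkin edges (a single edge where a_ij = a_ji = -1; a double or triple edge where a_ij * a_ji = 2 or 3), the diagram is a chain of 3 nodes with a double edge at one end; the terminal node there is the unique long simple root (C_3). One simple-root ordering that puts it in standard form is (alpha_2, alpha_1, alpha_3). So the algebra is type C_3, i.e. sp(6).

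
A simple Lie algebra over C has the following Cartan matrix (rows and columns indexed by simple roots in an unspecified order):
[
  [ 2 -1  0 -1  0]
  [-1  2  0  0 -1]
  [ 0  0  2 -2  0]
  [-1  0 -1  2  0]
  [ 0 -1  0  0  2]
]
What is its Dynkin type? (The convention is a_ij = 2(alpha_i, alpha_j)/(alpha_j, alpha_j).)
type C_5

The matrix has rank 5 with 2's on the diagonal. Reading the off-diagonal entries as Dynkin edges (a single edge where a_ij = a_ji = -1; a double or triple edge where a_ij * a_ji = 2 or 3), the diagram is a chain of 5 nodes with a double edge at one end; the terminal node there is the unique long simple root (C_5). One simple-root ordering that puts it in standard form is (alpha_5, alpha_2, alpha_1, alpha_4, alpha_3). So the algebra is type C_5, i.e. sp(10).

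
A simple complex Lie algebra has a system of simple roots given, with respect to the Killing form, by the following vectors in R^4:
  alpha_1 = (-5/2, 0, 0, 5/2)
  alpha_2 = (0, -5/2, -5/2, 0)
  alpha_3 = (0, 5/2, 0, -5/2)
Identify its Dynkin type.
Compute the Cartan integers a_ij = 2(alpha_i, alpha_j)/(alpha_j, alpha_j); the resulting 3x3 Cartan matrix is
[[2, 0, -1], [0, 2, -1], [-1, -1, 2]].
All simple roots have the same length, so the diagram is simply laced. The associated Dynkin diagram is a chain of 3 nodes with single edges (A_3), so the type is A_3 (the algebra sl(4)).

A_3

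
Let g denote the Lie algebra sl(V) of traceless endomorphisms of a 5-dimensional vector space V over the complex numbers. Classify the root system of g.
A4

This is sl(5), which has dimension 5^2 - 1 = 24 and rank 5 - 1 = 4 (a Cartan subalgebra is the diagonal traceless matrices). In the classification of classical Lie algebras, the special linear algebra sl(n+1) has type A_n; here n = 4, so the Dynkin diagram is a chain of 4 nodes with single edges (A_4). Hence the type is A_4.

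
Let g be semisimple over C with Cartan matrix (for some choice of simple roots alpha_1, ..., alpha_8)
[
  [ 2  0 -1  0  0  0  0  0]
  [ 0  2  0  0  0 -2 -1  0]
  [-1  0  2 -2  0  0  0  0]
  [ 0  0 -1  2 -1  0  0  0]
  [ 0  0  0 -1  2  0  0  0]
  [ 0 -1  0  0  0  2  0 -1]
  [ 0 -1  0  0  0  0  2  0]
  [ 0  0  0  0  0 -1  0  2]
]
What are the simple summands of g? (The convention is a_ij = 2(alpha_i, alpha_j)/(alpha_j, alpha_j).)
F_4 ⊕ F_4

The diagram associated to this matrix has two connected components: the simple roots {alpha_1, alpha_3, alpha_4, alpha_5} form a chain of 4 nodes with a double edge between the middle two (F_4), and {alpha_2, alpha_6, alpha_7, alpha_8} form a chain of 4 nodes with a double edge between the middle two (F_4). A semisimple Lie algebra decomposes uniquely as the direct sum of simple ideals, one per connected component of its Dynkin diagram, so g ≅ F_4 ⊕ F_4 (dimension 52 + 52 = 104).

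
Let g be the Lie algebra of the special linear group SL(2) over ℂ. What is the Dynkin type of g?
This is sl(2), which has dimension 2^2 - 1 = 3 and rank 2 - 1 = 1 (a Cartan subalgebra is the diagonal traceless matrices). In the classification of classical Lie algebras, the special linear algebra sl(n+1) has type A_n; here n = 1, so the Dynkin diagram is a chain of 1 nodes with single edges (A_1). Hence the type is A_1.

A1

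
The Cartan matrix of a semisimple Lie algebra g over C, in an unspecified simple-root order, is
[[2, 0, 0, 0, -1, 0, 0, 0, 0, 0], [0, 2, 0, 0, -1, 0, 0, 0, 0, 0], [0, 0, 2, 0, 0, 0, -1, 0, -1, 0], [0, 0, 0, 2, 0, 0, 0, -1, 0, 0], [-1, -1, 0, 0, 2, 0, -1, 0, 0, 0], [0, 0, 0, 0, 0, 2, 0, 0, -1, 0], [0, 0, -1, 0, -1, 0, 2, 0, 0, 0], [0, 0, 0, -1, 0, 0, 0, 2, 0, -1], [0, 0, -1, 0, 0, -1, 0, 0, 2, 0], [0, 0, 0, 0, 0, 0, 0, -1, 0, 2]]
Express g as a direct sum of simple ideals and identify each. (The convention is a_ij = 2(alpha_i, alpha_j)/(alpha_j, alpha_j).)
The diagram associated to this matrix has two connected components: the simple roots {alpha_4, alpha_8, alpha_10} form a chain of 3 nodes with single edges (A_3), and {alpha_1, alpha_2, alpha_3, alpha_5, alpha_6, alpha_7, alpha_9} form a chain of 5 nodes with a fork of two nodes at one end (D_7). A semisimple Lie algebra decomposes uniquely as the direct sum of simple ideals, one per connected component of its Dynkin diagram, so g ≅ A_3 ⊕ D_7 (dimension 15 + 91 = 106).

A_3 (sl(4)) ⊕ D_7 (so(14))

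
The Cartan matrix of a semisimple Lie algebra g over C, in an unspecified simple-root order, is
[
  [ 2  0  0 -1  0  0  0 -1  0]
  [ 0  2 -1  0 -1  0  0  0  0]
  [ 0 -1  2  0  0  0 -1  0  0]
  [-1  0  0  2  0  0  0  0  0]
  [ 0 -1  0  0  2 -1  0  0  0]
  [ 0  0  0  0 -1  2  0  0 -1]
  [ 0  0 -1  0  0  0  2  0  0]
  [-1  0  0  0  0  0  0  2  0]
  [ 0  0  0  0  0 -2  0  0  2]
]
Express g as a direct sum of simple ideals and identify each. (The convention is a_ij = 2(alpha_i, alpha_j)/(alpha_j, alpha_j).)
The diagram associated to this matrix has two connected components: the simple roots {alpha_1, alpha_4, alpha_8} form a chain of 3 nodes with single edges (A_3), and {alpha_2, alpha_3, alpha_5, alpha_6, alpha_7, alpha_9} form a chain of 6 nodes with a double edge at one end; the terminal node there is the unique long simple root (C_6). A semisimple Lie algebra decomposes uniquely as the direct sum of simple ideals, one per connected component of its Dynkin diagram, so g ≅ A_3 ⊕ C_6 (dimension 15 + 78 = 93).

A3 + C6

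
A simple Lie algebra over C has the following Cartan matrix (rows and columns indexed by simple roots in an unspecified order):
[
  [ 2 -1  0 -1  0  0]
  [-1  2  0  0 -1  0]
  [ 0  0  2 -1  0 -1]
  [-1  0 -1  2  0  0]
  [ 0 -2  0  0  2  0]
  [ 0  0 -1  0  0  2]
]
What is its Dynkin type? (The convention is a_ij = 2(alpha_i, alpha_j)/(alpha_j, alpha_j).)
The matrix has rank 6 with 2's on the diagonal. Reading the off-diagonal entries as Dynkin edges (a single edge where a_ij = a_ji = -1; a double or triple edge where a_ij * a_ji = 2 or 3), the diagram is a chain of 6 nodes with a double edge at one end; the terminal node there is the unique long simple root (C_6). One simple-root ordering that puts it in standard form is (alpha_6, alpha_3, alpha_4, alpha_1, alpha_2, alpha_5). So the algebra is type C_6, i.e. sp(12).

type C_6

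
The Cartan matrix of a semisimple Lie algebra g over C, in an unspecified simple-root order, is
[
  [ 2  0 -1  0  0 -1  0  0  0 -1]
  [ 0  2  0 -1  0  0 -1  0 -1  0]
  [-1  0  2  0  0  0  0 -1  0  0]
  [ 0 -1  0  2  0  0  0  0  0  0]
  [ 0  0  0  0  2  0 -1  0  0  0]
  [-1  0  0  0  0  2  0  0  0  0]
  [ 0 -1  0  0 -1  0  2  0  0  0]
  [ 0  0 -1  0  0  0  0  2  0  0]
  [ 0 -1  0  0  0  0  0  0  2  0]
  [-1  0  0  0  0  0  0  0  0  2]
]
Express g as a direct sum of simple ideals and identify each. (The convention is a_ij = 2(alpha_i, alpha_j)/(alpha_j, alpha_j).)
D_5 ⊕ D_5

The diagram associated to this matrix has two connected components: the simple roots {alpha_1, alpha_3, alpha_6, alpha_8, alpha_10} form a chain of 3 nodes with a fork of two nodes at one end (D_5), and {alpha_2, alpha_4, alpha_5, alpha_7, alpha_9} form a chain of 3 nodes with a fork of two nodes at one end (D_5). A semisimple Lie algebra decomposes uniquely as the direct sum of simple ideals, one per connected component of its Dynkin diagram, so g ≅ D_5 ⊕ D_5 (dimension 45 + 45 = 90).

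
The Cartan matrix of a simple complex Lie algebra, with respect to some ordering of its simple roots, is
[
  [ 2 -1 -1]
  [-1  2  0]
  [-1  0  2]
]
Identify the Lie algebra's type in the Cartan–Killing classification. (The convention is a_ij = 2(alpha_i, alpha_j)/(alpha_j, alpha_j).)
The matrix has rank 3 with 2's on the diagonal. Reading the off-diagonal entries as Dynkin edges (a single edge where a_ij = a_ji = -1; a double or triple edge where a_ij * a_ji = 2 or 3), the diagram is a chain of 3 nodes with single edges (A_3). One simple-root ordering that puts it in standard form is (alpha_3, alpha_1, alpha_2). So the algebra is type A_3, i.e. sl(4).

type A_3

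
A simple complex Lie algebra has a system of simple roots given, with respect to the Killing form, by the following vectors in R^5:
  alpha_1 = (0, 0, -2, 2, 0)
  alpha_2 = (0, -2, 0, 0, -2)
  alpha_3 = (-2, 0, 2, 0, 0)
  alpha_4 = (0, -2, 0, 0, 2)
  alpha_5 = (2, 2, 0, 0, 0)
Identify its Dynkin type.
D5

Compute the Cartan integers a_ij = 2(alpha_i, alpha_j)/(alpha_j, alpha_j); the resulting 5x5 Cartan matrix is
[[2, 0, -1, 0, 0], [0, 2, 0, 0, -1], [-1, 0, 2, 0, -1], [0, 0, 0, 2, -1], [0, -1, -1, -1, 2]].
All simple roots have the same length, so the diagram is simply laced. The associated Dynkin diagram is a chain of 3 nodes with a fork of two nodes at one end (D_5), so the type is D_5 (the algebra so(10)).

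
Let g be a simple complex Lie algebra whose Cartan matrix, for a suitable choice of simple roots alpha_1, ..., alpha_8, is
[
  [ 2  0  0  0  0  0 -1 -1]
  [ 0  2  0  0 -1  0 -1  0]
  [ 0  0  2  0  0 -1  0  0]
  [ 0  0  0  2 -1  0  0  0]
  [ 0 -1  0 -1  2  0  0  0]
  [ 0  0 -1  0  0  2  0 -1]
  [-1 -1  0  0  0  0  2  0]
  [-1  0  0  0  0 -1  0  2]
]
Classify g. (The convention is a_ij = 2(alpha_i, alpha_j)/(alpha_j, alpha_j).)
type A_8

The matrix has rank 8 with 2's on the diagonal. Reading the off-diagonal entries as Dynkin edges (a single edge where a_ij = a_ji = -1; a double or triple edge where a_ij * a_ji = 2 or 3), the diagram is a chain of 8 nodes with single edges (A_8). One simple-root ordering that puts it in standard form is (alpha_3, alpha_6, alpha_8, alpha_1, alpha_7, alpha_2, alpha_5, alpha_4). So the algebra is type A_8, i.e. sl(9).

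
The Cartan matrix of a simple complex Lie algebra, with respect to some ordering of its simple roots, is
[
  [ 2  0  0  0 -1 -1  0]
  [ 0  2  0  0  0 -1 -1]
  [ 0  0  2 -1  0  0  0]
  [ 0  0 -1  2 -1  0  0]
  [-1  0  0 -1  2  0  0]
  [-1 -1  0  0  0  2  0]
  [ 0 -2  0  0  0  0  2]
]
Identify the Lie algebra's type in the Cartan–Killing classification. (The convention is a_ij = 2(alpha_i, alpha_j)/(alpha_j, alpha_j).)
type C_7

The matrix has rank 7 with 2's on the diagonal. Reading the off-diagonal entries as Dynkin edges (a single edge where a_ij = a_ji = -1; a double or triple edge where a_ij * a_ji = 2 or 3), the diagram is a chain of 7 nodes with a double edge at one end; the terminal node there is the unique long simple root (C_7). One simple-root ordering that puts it in standard form is (alpha_3, alpha_4, alpha_5, alpha_1, alpha_6, alpha_2, alpha_7). So the algebra is type C_7, i.e. sp(14).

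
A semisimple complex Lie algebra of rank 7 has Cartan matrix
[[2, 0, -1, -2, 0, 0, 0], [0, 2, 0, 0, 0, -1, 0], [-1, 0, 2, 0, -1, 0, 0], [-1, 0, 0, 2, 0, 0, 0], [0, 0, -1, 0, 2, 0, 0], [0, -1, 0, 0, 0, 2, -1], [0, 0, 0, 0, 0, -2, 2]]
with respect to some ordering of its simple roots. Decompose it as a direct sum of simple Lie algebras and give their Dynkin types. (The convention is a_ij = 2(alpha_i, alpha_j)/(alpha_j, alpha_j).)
B_4 (so(9)) + C_3 (sp(6))

The diagram associated to this matrix has two connected components: the simple roots {alpha_1, alpha_3, alpha_4, alpha_5} form a chain of 4 nodes with a double edge at one end; the terminal node there is the unique short simple root (B_4), and {alpha_2, alpha_6, alpha_7} form a chain of 3 nodes with a double edge at one end; the terminal node there is the unique long simple root (C_3). A semisimple Lie algebra decomposes uniquely as the direct sum of simple ideals, one per connected component of its Dynkin diagram, so g ≅ B_4 ⊕ C_3 (dimension 36 + 21 = 57).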